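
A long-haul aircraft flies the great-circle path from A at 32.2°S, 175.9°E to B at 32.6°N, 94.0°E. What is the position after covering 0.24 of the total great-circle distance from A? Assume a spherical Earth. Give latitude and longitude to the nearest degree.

≈ 18°S, 154°E

Convert each endpoint to a unit vector on the sphere (x = cos φ cos λ, y = cos φ sin λ, z = sin φ).
The central angle between the endpoints is δ = arccos(p₁·p₂) ≈ 1.759 rad (100.8°).
Interpolate at f = 0.24 with slerp weights a = sin((1−f)δ)/sin δ ≈ 0.990, b = sin(fδ)/sin δ ≈ 0.417.
p = a·p₁ + b·p₂ ≈ (-0.860, 0.410, -0.303); φ = arcsin(p_z) ≈ -17.63°, λ = atan2(p_y, p_x) ≈ 154.50°.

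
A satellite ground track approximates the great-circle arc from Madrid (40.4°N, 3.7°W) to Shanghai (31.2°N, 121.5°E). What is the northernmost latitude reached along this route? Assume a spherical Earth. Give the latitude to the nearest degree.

≈ 58°N

The great circle lies in the plane with unit normal n̂ = (p₁ × p₂)/|p₁ × p₂|.
Here n̂_z ≈ +0.533; the vertex latitude is φ_max = arccos|n̂_z| ≈ 57.8°.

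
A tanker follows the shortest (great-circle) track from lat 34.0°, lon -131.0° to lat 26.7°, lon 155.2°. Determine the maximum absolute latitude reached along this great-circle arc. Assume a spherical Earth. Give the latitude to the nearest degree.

≈ 37°

The great circle lies in the plane with unit normal n̂ = (p₁ × p₂)/|p₁ × p₂|.
Here n̂_z ≈ -0.800; the vertex latitude is φ_max = arccos|n̂_z| ≈ 36.9°.
Check via Clairaut: cos φ_max = |cos φ₁| · sin C = cos(34.0°)·sin(74.8°) ≈ 0.800, again giving ≈ 36.9°.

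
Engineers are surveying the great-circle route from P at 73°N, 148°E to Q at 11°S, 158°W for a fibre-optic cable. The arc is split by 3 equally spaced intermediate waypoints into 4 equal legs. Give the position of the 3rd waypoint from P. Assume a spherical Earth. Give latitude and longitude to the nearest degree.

≈ 11°N, 163°W

Convert each endpoint to a unit vector on the sphere (x = cos φ cos λ, y = cos φ sin λ, z = sin φ).
The central angle between the endpoints is δ = arccos(p₁·p₂) ≈ 1.585 rad (90.8°).
Interpolate at f = 3/4 with slerp weights a = sin((1−f)δ)/sin δ ≈ 0.386, b = sin(fδ)/sin δ ≈ 0.928.
p = a·p₁ + b·p₂ ≈ (-0.940, -0.281, 0.192); φ = arcsin(p_z) ≈ 11.07°, λ = atan2(p_y, p_x) ≈ -163.34°.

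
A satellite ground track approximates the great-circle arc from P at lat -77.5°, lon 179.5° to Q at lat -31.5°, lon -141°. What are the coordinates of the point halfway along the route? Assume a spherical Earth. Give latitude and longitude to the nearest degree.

Convert each endpoint to a unit vector on the sphere (x = cos φ cos λ, y = cos φ sin λ, z = sin φ).
The central angle between the endpoints is δ = arccos(p₁·p₂) ≈ 0.860 rad (49.3°).
Interpolate at f = 1/2 with slerp weights a = sin((1−f)δ)/sin δ ≈ 0.550, b = sin(fδ)/sin δ ≈ 0.550.
p = a·p₁ + b·p₂ ≈ (-0.484, -0.294, -0.824); φ = arcsin(p_z) ≈ -55.53°, λ = atan2(p_y, p_x) ≈ -148.69°.

≈ lat -56°, lon -149°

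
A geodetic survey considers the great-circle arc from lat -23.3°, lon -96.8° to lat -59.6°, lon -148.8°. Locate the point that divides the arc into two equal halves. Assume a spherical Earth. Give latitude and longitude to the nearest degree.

≈ lat -44°, lon -115°

Write both endpoints as unit vectors p₁, p₂ with components (cos φ cos λ, cos φ sin λ, sin φ).
The central angle between the endpoints is δ = arccos(p₁·p₂) ≈ 0.893 rad (51.1°).
Interpolate at f = 1/2 with slerp weights a = sin((1−f)δ)/sin δ ≈ 0.554, b = sin(fδ)/sin δ ≈ 0.554.
p = a·p₁ + b·p₂ ≈ (-0.300, -0.651, -0.697); φ = arcsin(p_z) ≈ -44.21°, λ = atan2(p_y, p_x) ≈ -114.76°.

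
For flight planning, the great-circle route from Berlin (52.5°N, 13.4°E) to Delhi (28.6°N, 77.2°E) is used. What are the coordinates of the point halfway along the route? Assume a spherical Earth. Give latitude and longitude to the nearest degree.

≈ 45°N, 52°E

The haversine formula gives a central angle δ ≈ 0.907 rad (52.0°) between the endpoints.
Interpolate at f = 1/2 with slerp weights a = sin((1−f)δ)/sin δ ≈ 0.556, b = sin(fδ)/sin δ ≈ 0.556.
p = a·p₁ + b·p₂ ≈ (0.438, 0.555, 0.708); φ = arcsin(p_z) ≈ 45.04°, λ = atan2(p_y, p_x) ≈ 51.73°.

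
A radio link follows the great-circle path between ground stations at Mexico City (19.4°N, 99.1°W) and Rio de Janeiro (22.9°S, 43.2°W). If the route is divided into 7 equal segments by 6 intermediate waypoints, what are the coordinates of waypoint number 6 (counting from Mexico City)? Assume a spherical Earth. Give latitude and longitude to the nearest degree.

≈ 17°S, 52°W

The haversine formula gives a central angle δ ≈ 1.205 rad (69.0°) between the endpoints.
Interpolate at f = 6/7 with slerp weights a = sin((1−f)δ)/sin δ ≈ 0.183, b = sin(fδ)/sin δ ≈ 0.920.
p = a·p₁ + b·p₂ ≈ (0.590, -0.751, -0.297); φ = arcsin(p_z) ≈ -17.27°, λ = atan2(p_y, p_x) ≈ -51.83°.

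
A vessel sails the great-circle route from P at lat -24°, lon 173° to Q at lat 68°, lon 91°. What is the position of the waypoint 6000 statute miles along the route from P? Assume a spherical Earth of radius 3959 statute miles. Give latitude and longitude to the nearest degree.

From cos δ = sin φ₁ sin φ₂ + cos φ₁ cos φ₂ cos Δλ, the central angle is δ ≈ 1.907 rad (109.2°). The total great-circle distance is δ·R ≈ 1.907 × 3959 ≈ 7548 mi, so the target fraction is f = 6000/7548 ≈ 0.795.
Interpolate at f ≈ 0.795 with slerp weights a = sin((1−f)δ)/sin δ ≈ 0.404, b = sin(fδ)/sin δ ≈ 1.058.
p = a·p₁ + b·p₂ ≈ (-0.373, 0.441, 0.816); φ = arcsin(p_z) ≈ 54.72°, λ = atan2(p_y, p_x) ≈ 130.22°.

≈ lat 55°, lon 130°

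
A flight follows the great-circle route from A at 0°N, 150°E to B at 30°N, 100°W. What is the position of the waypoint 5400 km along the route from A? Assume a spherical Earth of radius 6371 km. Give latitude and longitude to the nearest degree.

Write both endpoints as unit vectors p₁, p₂ with components (cos φ cos λ, cos φ sin λ, sin φ).
The central angle between the endpoints is δ = arccos(p₁·p₂) ≈ 1.872 rad (107.2°). The total great-circle distance is δ·R ≈ 1.872 × 6371 ≈ 11923 km, so the target fraction is f = 5400/11923 ≈ 0.453.
Interpolate at f ≈ 0.453 with slerp weights a = sin((1−f)δ)/sin δ ≈ 0.894, b = sin(fδ)/sin δ ≈ 0.785.
p = a·p₁ + b·p₂ ≈ (-0.893, -0.222, 0.392); φ = arcsin(p_z) ≈ 23.11°, λ = atan2(p_y, p_x) ≈ -166.01°.

≈ 23°N, 166°W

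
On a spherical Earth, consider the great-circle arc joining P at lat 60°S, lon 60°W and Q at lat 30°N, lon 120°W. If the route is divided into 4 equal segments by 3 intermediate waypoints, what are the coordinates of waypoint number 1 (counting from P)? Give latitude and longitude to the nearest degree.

≈ lat 40°S, lon 86°W

Write both endpoints as unit vectors p₁, p₂ with components (cos φ cos λ, cos φ sin λ, sin φ).
The central angle between the endpoints is δ = arccos(p₁·p₂) ≈ 1.789 rad (102.5°).
Interpolate at f = 1/4 with slerp weights a = sin((1−f)δ)/sin δ ≈ 0.998, b = sin(fδ)/sin δ ≈ 0.443.
p = a·p₁ + b·p₂ ≈ (0.058, -0.764, -0.642); φ = arcsin(p_z) ≈ -39.97°, λ = atan2(p_y, p_x) ≈ -85.69°.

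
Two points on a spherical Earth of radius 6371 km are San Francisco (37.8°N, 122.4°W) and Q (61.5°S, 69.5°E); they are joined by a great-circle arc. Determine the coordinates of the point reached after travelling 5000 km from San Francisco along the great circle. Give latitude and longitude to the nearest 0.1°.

Convert each endpoint to a unit vector on the sphere (x = cos φ cos λ, y = cos φ sin λ, z = sin φ).
The central angle between the endpoints is δ = arccos(p₁·p₂) ≈ 2.708 rad (155.2°). The total great-circle distance is δ·R ≈ 2.708 × 6371 ≈ 17254 km, so the target fraction is f = 5000/17254 ≈ 0.290.
Interpolate at f ≈ 0.290 with slerp weights a = sin((1−f)δ)/sin δ ≈ 2.235, b = sin(fδ)/sin δ ≈ 1.683.
p = a·p₁ + b·p₂ ≈ (-0.665, -0.739, -0.109); φ = arcsin(p_z) ≈ -6.27°, λ = atan2(p_y, p_x) ≈ -131.99°.

≈ (6.3°S, 132.0°W)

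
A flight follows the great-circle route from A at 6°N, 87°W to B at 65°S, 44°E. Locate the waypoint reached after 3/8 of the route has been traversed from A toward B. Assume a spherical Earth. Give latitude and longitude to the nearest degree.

≈ 33°S, 71°W

The haversine formula gives a central angle δ ≈ 1.950 rad (111.7°) between the endpoints.
Interpolate at f = 3/8 with slerp weights a = sin((1−f)δ)/sin δ ≈ 1.011, b = sin(fδ)/sin δ ≈ 0.719.
p = a·p₁ + b·p₂ ≈ (0.271, -0.793, -0.546); φ = arcsin(p_z) ≈ -33.10°, λ = atan2(p_y, p_x) ≈ -71.11°.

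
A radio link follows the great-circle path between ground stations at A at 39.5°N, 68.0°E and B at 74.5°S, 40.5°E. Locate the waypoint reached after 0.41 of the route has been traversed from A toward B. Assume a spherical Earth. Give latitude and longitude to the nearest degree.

From cos δ = sin φ₁ sin φ₂ + cos φ₁ cos φ₂ cos Δλ, the central angle is δ ≈ 2.015 rad (115.5°).
Interpolate at f = 0.41 with slerp weights a = sin((1−f)δ)/sin δ ≈ 1.028, b = sin(fδ)/sin δ ≈ 0.815.
p = a·p₁ + b·p₂ ≈ (0.463, 0.877, -0.131); φ = arcsin(p_z) ≈ -7.53°, λ = atan2(p_y, p_x) ≈ 62.18°.

≈ 8°S, 62°E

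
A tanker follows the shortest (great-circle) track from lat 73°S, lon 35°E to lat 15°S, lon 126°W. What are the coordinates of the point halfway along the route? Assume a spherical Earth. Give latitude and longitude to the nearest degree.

≈ lat 60°S, lon 118°W

Write both endpoints as unit vectors p₁, p₂ with components (cos φ cos λ, cos φ sin λ, sin φ).
The central angle between the endpoints is δ = arccos(p₁·p₂) ≈ 1.590 rad (91.1°).
Interpolate at f = 1/2 with slerp weights a = sin((1−f)δ)/sin δ ≈ 0.714, b = sin(fδ)/sin δ ≈ 0.714.
p = a·p₁ + b·p₂ ≈ (-0.234, -0.438, -0.868); φ = arcsin(p_z) ≈ -60.20°, λ = atan2(p_y, p_x) ≈ -118.14°.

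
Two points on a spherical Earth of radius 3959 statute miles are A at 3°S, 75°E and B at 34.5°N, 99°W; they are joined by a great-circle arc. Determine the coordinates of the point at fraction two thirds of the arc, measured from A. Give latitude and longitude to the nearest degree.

Write both endpoints as unit vectors p₁, p₂ with components (cos φ cos λ, cos φ sin λ, sin φ).
The central angle between the endpoints is δ = arccos(p₁·p₂) ≈ 2.583 rad (148.0°).
Interpolate at f = 2/3 with slerp weights a = sin((1−f)δ)/sin δ ≈ 1.432, b = sin(fδ)/sin δ ≈ 1.866.
p = a·p₁ + b·p₂ ≈ (0.130, -0.138, 0.982); φ = arcsin(p_z) ≈ 79.10°, λ = atan2(p_y, p_x) ≈ -46.77°.

≈ 79°N, 47°W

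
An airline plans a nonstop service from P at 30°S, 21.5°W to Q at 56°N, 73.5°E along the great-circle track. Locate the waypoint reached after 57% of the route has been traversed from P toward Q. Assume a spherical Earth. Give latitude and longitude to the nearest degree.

Write both endpoints as unit vectors p₁, p₂ with components (cos φ cos λ, cos φ sin λ, sin φ).
The central angle between the endpoints is δ = arccos(p₁·p₂) ≈ 2.045 rad (117.2°).
Interpolate at f = 0.57 with slerp weights a = sin((1−f)δ)/sin δ ≈ 0.866, b = sin(fδ)/sin δ ≈ 1.033.
p = a·p₁ + b·p₂ ≈ (0.862, 0.279, 0.424); φ = arcsin(p_z) ≈ 25.06°, λ = atan2(p_y, p_x) ≈ 17.94°.

≈ 25°N, 18°E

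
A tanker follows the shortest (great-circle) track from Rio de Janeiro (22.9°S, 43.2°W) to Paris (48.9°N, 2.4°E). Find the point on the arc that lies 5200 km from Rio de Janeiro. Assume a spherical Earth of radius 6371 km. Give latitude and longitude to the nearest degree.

Write both endpoints as unit vectors p₁, p₂ with components (cos φ cos λ, cos φ sin λ, sin φ).
The central angle between the endpoints is δ = arccos(p₁·p₂) ≈ 1.440 rad (82.5°). The total great-circle distance is δ·R ≈ 1.440 × 6371 ≈ 9174 km, so the target fraction is f = 5200/9174 ≈ 0.567.
Interpolate at f ≈ 0.567 with slerp weights a = sin((1−f)δ)/sin δ ≈ 0.589, b = sin(fδ)/sin δ ≈ 0.735.
p = a·p₁ + b·p₂ ≈ (0.878, -0.351, 0.324); φ = arcsin(p_z) ≈ 18.93°, λ = atan2(p_y, p_x) ≈ -21.80°.

≈ 19°N, 22°W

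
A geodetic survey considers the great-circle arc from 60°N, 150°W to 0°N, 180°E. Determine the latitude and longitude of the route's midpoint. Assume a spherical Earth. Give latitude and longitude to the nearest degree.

The haversine formula gives a central angle δ ≈ 1.123 rad (64.3°) between the endpoints.
Interpolate at f = 1/2 with slerp weights a = sin((1−f)δ)/sin δ ≈ 0.591, b = sin(fδ)/sin δ ≈ 0.591.
p = a·p₁ + b·p₂ ≈ (-0.846, -0.148, 0.512); φ = arcsin(p_z) ≈ 30.77°, λ = atan2(p_y, p_x) ≈ -170.10°.

≈ 31°N, 170°W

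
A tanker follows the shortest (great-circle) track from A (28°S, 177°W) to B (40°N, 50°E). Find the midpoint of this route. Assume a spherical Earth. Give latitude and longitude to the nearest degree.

The haversine formula gives a central angle δ ≈ 2.439 rad (139.7°) between the endpoints.
Interpolate at f = 1/2 with slerp weights a = sin((1−f)δ)/sin δ ≈ 1.453, b = sin(fδ)/sin δ ≈ 1.453.
p = a·p₁ + b·p₂ ≈ (-0.566, 0.785, 0.252); φ = arcsin(p_z) ≈ 14.58°, λ = atan2(p_y, p_x) ≈ 125.76°.

≈ (15°N, 126°E)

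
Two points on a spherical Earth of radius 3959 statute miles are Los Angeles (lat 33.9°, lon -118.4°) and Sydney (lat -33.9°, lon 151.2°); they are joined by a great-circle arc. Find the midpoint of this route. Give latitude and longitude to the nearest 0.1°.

≈ lat 0.0°, lon -163.6°

Write both endpoints as unit vectors p₁, p₂ with components (cos φ cos λ, cos φ sin λ, sin φ).
The central angle between the endpoints is δ = arccos(p₁·p₂) ≈ 1.892 rad (108.4°).
Interpolate at f = 1/2 with slerp weights a = sin((1−f)δ)/sin δ ≈ 0.855, b = sin(fδ)/sin δ ≈ 0.855.
p = a·p₁ + b·p₂ ≈ (-0.959, -0.282, 0.000); φ = arcsin(p_z) ≈ 0.00°, λ = atan2(p_y, p_x) ≈ -163.60°.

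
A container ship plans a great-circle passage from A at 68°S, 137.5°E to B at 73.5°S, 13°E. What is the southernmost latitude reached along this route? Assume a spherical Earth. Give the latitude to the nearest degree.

The great circle lies in the plane with unit normal n̂ = (p₁ × p₂)/|p₁ × p₂|.
Here n̂_z ≈ -0.157; the vertex latitude is φ_max = arccos|n̂_z| ≈ 81.0°.
Check via Clairaut: cos φ_max = |cos φ₁| · sin C = cos(68.0°)·sin(155.3°) ≈ 0.157, again giving ≈ 81.0°.

≈ 81°S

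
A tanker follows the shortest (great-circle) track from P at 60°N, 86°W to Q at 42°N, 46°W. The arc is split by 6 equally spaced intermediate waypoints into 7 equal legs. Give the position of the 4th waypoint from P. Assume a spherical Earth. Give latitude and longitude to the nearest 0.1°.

Write both endpoints as unit vectors p₁, p₂ with components (cos φ cos λ, cos φ sin λ, sin φ).
The central angle between the endpoints is δ = arccos(p₁·p₂) ≈ 0.527 rad (30.2°).
Interpolate at f = 4/7 with slerp weights a = sin((1−f)δ)/sin δ ≈ 0.445, b = sin(fδ)/sin δ ≈ 0.590.
p = a·p₁ + b·p₂ ≈ (0.320, -0.537, 0.780); φ = arcsin(p_z) ≈ 51.29°, λ = atan2(p_y, p_x) ≈ -59.23°.

≈ 51.3°N, 59.2°W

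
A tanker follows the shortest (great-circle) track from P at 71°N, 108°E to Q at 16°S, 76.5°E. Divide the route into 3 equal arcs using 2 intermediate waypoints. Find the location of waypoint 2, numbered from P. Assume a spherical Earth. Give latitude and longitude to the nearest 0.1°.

Write both endpoints as unit vectors p₁, p₂ with components (cos φ cos λ, cos φ sin λ, sin φ).
The central angle between the endpoints is δ = arccos(p₁·p₂) ≈ 1.565 rad (89.6°).
Interpolate at f = 2/3 with slerp weights a = sin((1−f)δ)/sin δ ≈ 0.498, b = sin(fδ)/sin δ ≈ 0.864.
p = a·p₁ + b·p₂ ≈ (0.144, 0.962, 0.233); φ = arcsin(p_z) ≈ 13.47°, λ = atan2(p_y, p_x) ≈ 81.50°.

≈ 13.5°N, 81.5°E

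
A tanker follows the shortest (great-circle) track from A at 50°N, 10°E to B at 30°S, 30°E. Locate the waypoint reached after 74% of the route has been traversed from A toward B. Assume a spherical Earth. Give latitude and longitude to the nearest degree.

From cos δ = sin φ₁ sin φ₂ + cos φ₁ cos φ₂ cos Δλ, the central angle is δ ≈ 1.430 rad (81.9°).
Interpolate at f = 0.74 with slerp weights a = sin((1−f)δ)/sin δ ≈ 0.367, b = sin(fδ)/sin δ ≈ 0.880.
p = a·p₁ + b·p₂ ≈ (0.892, 0.422, -0.159); φ = arcsin(p_z) ≈ -9.15°, λ = atan2(p_y, p_x) ≈ 25.31°.

≈ 9°S, 25°E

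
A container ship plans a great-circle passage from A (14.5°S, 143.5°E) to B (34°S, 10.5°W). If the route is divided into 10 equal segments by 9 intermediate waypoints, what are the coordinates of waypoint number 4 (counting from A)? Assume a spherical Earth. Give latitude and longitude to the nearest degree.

≈ (56°S, 106°E)

From cos δ = sin φ₁ sin φ₂ + cos φ₁ cos φ₂ cos Δλ, the central angle is δ ≈ 2.191 rad (125.5°).
Interpolate at f = 4/10 with slerp weights a = sin((1−f)δ)/sin δ ≈ 1.189, b = sin(fδ)/sin δ ≈ 0.945.
p = a·p₁ + b·p₂ ≈ (-0.155, 0.542, -0.826); φ = arcsin(p_z) ≈ -55.68°, λ = atan2(p_y, p_x) ≈ 106.00°.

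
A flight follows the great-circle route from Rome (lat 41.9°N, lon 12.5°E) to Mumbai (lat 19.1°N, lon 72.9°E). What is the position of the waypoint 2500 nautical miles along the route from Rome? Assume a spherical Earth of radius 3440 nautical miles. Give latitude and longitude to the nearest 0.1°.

Convert each endpoint to a unit vector on the sphere (x = cos φ cos λ, y = cos φ sin λ, z = sin φ).
The central angle between the endpoints is δ = arccos(p₁·p₂) ≈ 0.969 rad (55.5°). The total great-circle distance is δ·R ≈ 0.969 × 3440 ≈ 3334 nmi, so the target fraction is f = 2500/3334 ≈ 0.750.
Interpolate at f ≈ 0.750 with slerp weights a = sin((1−f)δ)/sin δ ≈ 0.291, b = sin(fδ)/sin δ ≈ 0.806.
p = a·p₁ + b·p₂ ≈ (0.436, 0.775, 0.458); φ = arcsin(p_z) ≈ 27.27°, λ = atan2(p_y, p_x) ≈ 60.66°.

≈ lat 27.3°N, lon 60.7°E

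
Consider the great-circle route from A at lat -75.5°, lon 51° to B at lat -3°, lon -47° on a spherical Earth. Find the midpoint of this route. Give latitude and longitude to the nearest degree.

≈ lat -46°, lon -33°

The haversine formula gives a central angle δ ≈ 1.555 rad (89.1°) between the endpoints.
Interpolate at f = 1/2 with slerp weights a = sin((1−f)δ)/sin δ ≈ 0.702, b = sin(fδ)/sin δ ≈ 0.702.
p = a·p₁ + b·p₂ ≈ (0.588, -0.376, -0.716); φ = arcsin(p_z) ≈ -45.72°, λ = atan2(p_y, p_x) ≈ -32.57°.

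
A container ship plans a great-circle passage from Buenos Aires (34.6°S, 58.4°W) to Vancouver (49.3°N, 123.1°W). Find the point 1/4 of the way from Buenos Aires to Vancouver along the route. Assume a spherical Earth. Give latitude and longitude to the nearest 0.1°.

≈ 13.4°S, 73.8°W

From cos δ = sin φ₁ sin φ₂ + cos φ₁ cos φ₂ cos Δλ, the central angle is δ ≈ 1.773 rad (101.6°).
Interpolate at f = 1/4 with slerp weights a = sin((1−f)δ)/sin δ ≈ 0.991, b = sin(fδ)/sin δ ≈ 0.438.
p = a·p₁ + b·p₂ ≈ (0.272, -0.934, -0.231); φ = arcsin(p_z) ≈ -13.35°, λ = atan2(p_y, p_x) ≈ -73.79°.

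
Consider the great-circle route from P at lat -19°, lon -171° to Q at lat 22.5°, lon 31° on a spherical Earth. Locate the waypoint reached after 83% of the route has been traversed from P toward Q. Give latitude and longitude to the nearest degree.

From cos δ = sin φ₁ sin φ₂ + cos φ₁ cos φ₂ cos Δλ, the central angle is δ ≈ 2.778 rad (159.2°).
Interpolate at f = 0.83 with slerp weights a = sin((1−f)δ)/sin δ ≈ 1.278, b = sin(fδ)/sin δ ≈ 2.085.
p = a·p₁ + b·p₂ ≈ (0.458, 0.803, 0.382); φ = arcsin(p_z) ≈ 22.44°, λ = atan2(p_y, p_x) ≈ 60.33°.

≈ lat 22°, lon 60°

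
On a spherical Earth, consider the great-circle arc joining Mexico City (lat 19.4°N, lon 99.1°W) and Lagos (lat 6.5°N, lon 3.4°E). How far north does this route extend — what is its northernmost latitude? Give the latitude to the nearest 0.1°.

The great circle lies in the plane with unit normal n̂ = (p₁ × p₂)/|p₁ × p₂|.
Here n̂_z ≈ +0.928; the vertex latitude is φ_max = arccos|n̂_z| ≈ 21.9°.
Check via Clairaut: cos φ_max = |cos φ₁| · sin C = cos(19.4°)·sin(79.6°) ≈ 0.928, again giving ≈ 21.9°.

≈ 21.9°N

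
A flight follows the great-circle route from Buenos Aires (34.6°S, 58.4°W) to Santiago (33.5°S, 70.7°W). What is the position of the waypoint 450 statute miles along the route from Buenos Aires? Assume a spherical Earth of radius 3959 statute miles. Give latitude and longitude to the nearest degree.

≈ (34°S, 66°W)

Convert each endpoint to a unit vector on the sphere (x = cos φ cos λ, y = cos φ sin λ, z = sin φ).
The central angle between the endpoints is δ = arccos(p₁·p₂) ≈ 0.179 rad (10.2°). The total great-circle distance is δ·R ≈ 0.179 × 3959 ≈ 708 mi, so the target fraction is f = 450/708 ≈ 0.636.
Interpolate at f ≈ 0.636 with slerp weights a = sin((1−f)δ)/sin δ ≈ 0.366, b = sin(fδ)/sin δ ≈ 0.638.
p = a·p₁ + b·p₂ ≈ (0.334, -0.758, -0.560); φ = arcsin(p_z) ≈ -34.04°, λ = atan2(p_y, p_x) ≈ -66.26°.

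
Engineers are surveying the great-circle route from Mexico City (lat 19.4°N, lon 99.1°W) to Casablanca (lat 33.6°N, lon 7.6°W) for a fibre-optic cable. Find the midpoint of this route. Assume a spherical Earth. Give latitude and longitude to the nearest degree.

≈ lat 35°N, lon 57°W

The haversine formula gives a central angle δ ≈ 1.407 rad (80.6°) between the endpoints.
Interpolate at f = 1/2 with slerp weights a = sin((1−f)δ)/sin δ ≈ 0.656, b = sin(fδ)/sin δ ≈ 0.656.
p = a·p₁ + b·p₂ ≈ (0.443, -0.683, 0.581); φ = arcsin(p_z) ≈ 35.49°, λ = atan2(p_y, p_x) ≈ -57.00°.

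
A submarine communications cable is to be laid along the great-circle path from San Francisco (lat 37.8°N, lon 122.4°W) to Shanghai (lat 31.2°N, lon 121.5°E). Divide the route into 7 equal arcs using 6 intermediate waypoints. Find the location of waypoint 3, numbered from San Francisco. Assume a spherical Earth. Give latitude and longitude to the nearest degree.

Convert each endpoint to a unit vector on the sphere (x = cos φ cos λ, y = cos φ sin λ, z = sin φ).
The central angle between the endpoints is δ = arccos(p₁·p₂) ≈ 1.551 rad (88.8°).
Interpolate at f = 3/7 with slerp weights a = sin((1−f)δ)/sin δ ≈ 0.775, b = sin(fδ)/sin δ ≈ 0.617.
p = a·p₁ + b·p₂ ≈ (-0.604, -0.067, 0.794); φ = arcsin(p_z) ≈ 52.60°, λ = atan2(p_y, p_x) ≈ -173.67°.

≈ lat 53°N, lon 174°W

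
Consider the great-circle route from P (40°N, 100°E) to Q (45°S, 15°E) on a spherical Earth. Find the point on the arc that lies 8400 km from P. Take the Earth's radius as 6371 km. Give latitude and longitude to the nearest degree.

Convert each endpoint to a unit vector on the sphere (x = cos φ cos λ, y = cos φ sin λ, z = sin φ).
The central angle between the endpoints is δ = arccos(p₁·p₂) ≈ 1.990 rad (114.0°). The total great-circle distance is δ·R ≈ 1.990 × 6371 ≈ 12680 km, so the target fraction is f = 8400/12680 ≈ 0.662.
Interpolate at f ≈ 0.662 with slerp weights a = sin((1−f)δ)/sin δ ≈ 0.682, b = sin(fδ)/sin δ ≈ 1.060.
p = a·p₁ + b·p₂ ≈ (0.634, 0.708, -0.312); φ = arcsin(p_z) ≈ -18.16°, λ = atan2(p_y, p_x) ≈ 48.18°.

≈ (18°S, 48°E)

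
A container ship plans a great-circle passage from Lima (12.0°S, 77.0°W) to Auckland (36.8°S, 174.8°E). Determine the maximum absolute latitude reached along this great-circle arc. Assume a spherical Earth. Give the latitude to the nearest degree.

≈ 41°S

The great circle lies in the plane with unit normal n̂ = (p₁ × p₂)/|p₁ × p₂|.
Here n̂_z ≈ -0.749; the vertex latitude is φ_max = arccos|n̂_z| ≈ 41.5°.
Check via Clairaut: cos φ_max = |cos φ₁| · sin C = cos(12.0°)·sin(130.0°) ≈ 0.749, again giving ≈ 41.5°.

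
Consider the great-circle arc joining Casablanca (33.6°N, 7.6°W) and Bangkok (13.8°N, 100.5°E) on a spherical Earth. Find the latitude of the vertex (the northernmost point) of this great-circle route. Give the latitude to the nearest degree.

The great circle lies in the plane with unit normal n̂ = (p₁ × p₂)/|p₁ × p₂|.
Here n̂_z ≈ +0.774; the vertex latitude is φ_max = arccos|n̂_z| ≈ 39.3°.
Check via Clairaut: cos φ_max = |cos φ₁| · sin C = cos(33.6°)·sin(68.4°) ≈ 0.774, again giving ≈ 39.3°.

≈ 39°N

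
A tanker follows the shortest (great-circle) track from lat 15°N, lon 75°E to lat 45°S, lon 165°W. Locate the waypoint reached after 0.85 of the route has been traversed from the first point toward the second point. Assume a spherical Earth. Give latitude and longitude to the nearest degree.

From cos δ = sin φ₁ sin φ₂ + cos φ₁ cos φ₂ cos Δλ, the central angle is δ ≈ 2.123 rad (121.6°).
Interpolate at f = 0.85 with slerp weights a = sin((1−f)δ)/sin δ ≈ 0.368, b = sin(fδ)/sin δ ≈ 1.143.
p = a·p₁ + b·p₂ ≈ (-0.688, 0.134, -0.713); φ = arcsin(p_z) ≈ -45.46°, λ = atan2(p_y, p_x) ≈ 168.99°.

≈ lat 45°S, lon 169°E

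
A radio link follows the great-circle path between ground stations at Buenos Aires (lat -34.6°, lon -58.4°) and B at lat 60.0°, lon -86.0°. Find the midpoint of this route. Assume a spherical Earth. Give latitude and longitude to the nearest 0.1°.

Write both endpoints as unit vectors p₁, p₂ with components (cos φ cos λ, cos φ sin λ, sin φ).
The central angle between the endpoints is δ = arccos(p₁·p₂) ≈ 1.698 rad (97.3°).
Interpolate at f = 1/2 with slerp weights a = sin((1−f)δ)/sin δ ≈ 0.757, b = sin(fδ)/sin δ ≈ 0.757.
p = a·p₁ + b·p₂ ≈ (0.353, -0.908, 0.226); φ = arcsin(p_z) ≈ 13.04°, λ = atan2(p_y, p_x) ≈ -68.77°.

≈ lat 13.0°, lon -68.8°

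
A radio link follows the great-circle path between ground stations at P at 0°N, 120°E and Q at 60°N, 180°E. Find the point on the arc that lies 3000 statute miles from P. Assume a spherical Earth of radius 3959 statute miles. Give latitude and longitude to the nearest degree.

≈ 38°N, 143°E

Convert each endpoint to a unit vector on the sphere (x = cos φ cos λ, y = cos φ sin λ, z = sin φ).
The central angle between the endpoints is δ = arccos(p₁·p₂) ≈ 1.318 rad (75.5°). The total great-circle distance is δ·R ≈ 1.318 × 3959 ≈ 5218 mi, so the target fraction is f = 3000/5218 ≈ 0.575.
Interpolate at f ≈ 0.575 with slerp weights a = sin((1−f)δ)/sin δ ≈ 0.549, b = sin(fδ)/sin δ ≈ 0.710.
p = a·p₁ + b·p₂ ≈ (-0.629, 0.475, 0.615); φ = arcsin(p_z) ≈ 37.93°, λ = atan2(p_y, p_x) ≈ 142.94°.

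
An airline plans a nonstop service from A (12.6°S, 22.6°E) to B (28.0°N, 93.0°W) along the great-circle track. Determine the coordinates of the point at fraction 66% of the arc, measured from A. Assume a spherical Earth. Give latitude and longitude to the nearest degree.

≈ (21°N, 49°W)

Convert each endpoint to a unit vector on the sphere (x = cos φ cos λ, y = cos φ sin λ, z = sin φ).
The central angle between the endpoints is δ = arccos(p₁·p₂) ≈ 2.065 rad (118.3°).
Interpolate at f = 0.66 with slerp weights a = sin((1−f)δ)/sin δ ≈ 0.734, b = sin(fδ)/sin δ ≈ 1.112.
p = a·p₁ + b·p₂ ≈ (0.610, -0.705, 0.362); φ = arcsin(p_z) ≈ 21.21°, λ = atan2(p_y, p_x) ≈ -49.14°.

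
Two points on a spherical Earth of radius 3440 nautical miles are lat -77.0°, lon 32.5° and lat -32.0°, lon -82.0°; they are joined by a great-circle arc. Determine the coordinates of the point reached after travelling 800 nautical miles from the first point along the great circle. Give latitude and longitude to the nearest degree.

Convert each endpoint to a unit vector on the sphere (x = cos φ cos λ, y = cos φ sin λ, z = sin φ).
The central angle between the endpoints is δ = arccos(p₁·p₂) ≈ 1.118 rad (64.1°). The total great-circle distance is δ·R ≈ 1.118 × 3440 ≈ 3847 nmi, so the target fraction is f = 800/3847 ≈ 0.208.
Interpolate at f ≈ 0.208 with slerp weights a = sin((1−f)δ)/sin δ ≈ 0.861, b = sin(fδ)/sin δ ≈ 0.256.
p = a·p₁ + b·p₂ ≈ (0.194, -0.111, -0.975); φ = arcsin(p_z) ≈ -77.10°, λ = atan2(p_y, p_x) ≈ -29.86°.

≈ lat -77°, lon -30°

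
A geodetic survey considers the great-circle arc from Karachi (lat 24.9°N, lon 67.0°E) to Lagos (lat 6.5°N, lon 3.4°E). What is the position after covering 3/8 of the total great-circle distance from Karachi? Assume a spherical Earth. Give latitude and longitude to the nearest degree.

Write both endpoints as unit vectors p₁, p₂ with components (cos φ cos λ, cos φ sin λ, sin φ).
The central angle between the endpoints is δ = arccos(p₁·p₂) ≈ 1.106 rad (63.4°).
Interpolate at f = 3/8 with slerp weights a = sin((1−f)δ)/sin δ ≈ 0.713, b = sin(fδ)/sin δ ≈ 0.451.
p = a·p₁ + b·p₂ ≈ (0.700, 0.622, 0.351); φ = arcsin(p_z) ≈ 20.57°, λ = atan2(p_y, p_x) ≈ 41.63°.

≈ lat 21°N, lon 42°E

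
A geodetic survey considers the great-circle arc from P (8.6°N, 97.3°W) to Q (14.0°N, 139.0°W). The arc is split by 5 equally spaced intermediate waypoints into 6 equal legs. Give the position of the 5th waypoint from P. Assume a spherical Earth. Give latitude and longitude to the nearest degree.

From cos δ = sin φ₁ sin φ₂ + cos φ₁ cos φ₂ cos Δλ, the central angle is δ ≈ 0.719 rad (41.2°).
Interpolate at f = 5/6 with slerp weights a = sin((1−f)δ)/sin δ ≈ 0.182, b = sin(fδ)/sin δ ≈ 0.856.
p = a·p₁ + b·p₂ ≈ (-0.650, -0.723, 0.234); φ = arcsin(p_z) ≈ 13.55°, λ = atan2(p_y, p_x) ≈ -131.95°.

≈ (14°N, 132°W)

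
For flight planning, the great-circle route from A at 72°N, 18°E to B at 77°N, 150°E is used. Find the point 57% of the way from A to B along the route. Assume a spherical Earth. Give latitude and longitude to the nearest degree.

From cos δ = sin φ₁ sin φ₂ + cos φ₁ cos φ₂ cos Δλ, the central angle is δ ≈ 0.495 rad (28.3°).
Interpolate at f = 0.57 with slerp weights a = sin((1−f)δ)/sin δ ≈ 0.445, b = sin(fδ)/sin δ ≈ 0.586.
p = a·p₁ + b·p₂ ≈ (0.017, 0.108, 0.994); φ = arcsin(p_z) ≈ 83.71°, λ = atan2(p_y, p_x) ≈ 81.34°.

≈ 84°N, 81°E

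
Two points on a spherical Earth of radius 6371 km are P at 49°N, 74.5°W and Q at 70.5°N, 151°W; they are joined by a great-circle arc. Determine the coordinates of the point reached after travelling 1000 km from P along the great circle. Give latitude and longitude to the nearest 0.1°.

≈ 56.5°N, 82.7°W

The haversine formula gives a central angle δ ≈ 0.704 rad (40.3°) between the endpoints. The total great-circle distance is δ·R ≈ 0.704 × 6371 ≈ 4482 km, so the target fraction is f = 1000/4482 ≈ 0.223.
Interpolate at f ≈ 0.223 with slerp weights a = sin((1−f)δ)/sin δ ≈ 0.803, b = sin(fδ)/sin δ ≈ 0.242.
p = a·p₁ + b·p₂ ≈ (0.070, -0.547, 0.834); φ = arcsin(p_z) ≈ 56.53°, λ = atan2(p_y, p_x) ≈ -82.67°.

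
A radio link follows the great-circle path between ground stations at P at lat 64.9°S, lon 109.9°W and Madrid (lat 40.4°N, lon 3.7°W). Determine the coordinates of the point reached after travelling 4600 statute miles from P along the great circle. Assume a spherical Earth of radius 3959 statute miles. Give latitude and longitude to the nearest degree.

From cos δ = sin φ₁ sin φ₂ + cos φ₁ cos φ₂ cos Δλ, the central angle is δ ≈ 2.315 rad (132.6°). The total great-circle distance is δ·R ≈ 2.315 × 3959 ≈ 9163 mi, so the target fraction is f = 4600/9163 ≈ 0.502.
Interpolate at f ≈ 0.502 with slerp weights a = sin((1−f)δ)/sin δ ≈ 1.242, b = sin(fδ)/sin δ ≈ 1.247.
p = a·p₁ + b·p₂ ≈ (0.768, -0.557, -0.316); φ = arcsin(p_z) ≈ -18.44°, λ = atan2(p_y, p_x) ≈ -35.92°.

≈ lat 18°S, lon 36°W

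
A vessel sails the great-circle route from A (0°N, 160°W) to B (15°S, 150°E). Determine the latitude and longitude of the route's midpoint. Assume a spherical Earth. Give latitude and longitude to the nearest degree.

≈ (8°S, 175°E)

The haversine formula gives a central angle δ ≈ 0.901 rad (51.6°) between the endpoints.
Interpolate at f = 1/2 with slerp weights a = sin((1−f)δ)/sin δ ≈ 0.555, b = sin(fδ)/sin δ ≈ 0.555.
p = a·p₁ + b·p₂ ≈ (-0.987, 0.078, -0.144); φ = arcsin(p_z) ≈ -8.26°, λ = atan2(p_y, p_x) ≈ 175.46°.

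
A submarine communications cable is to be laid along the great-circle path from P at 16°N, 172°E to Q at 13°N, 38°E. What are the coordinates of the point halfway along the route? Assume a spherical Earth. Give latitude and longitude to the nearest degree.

≈ 33°N, 104°E

The haversine formula gives a central angle δ ≈ 2.200 rad (126.1°) between the endpoints.
Interpolate at f = 1/2 with slerp weights a = sin((1−f)δ)/sin δ ≈ 1.102, b = sin(fδ)/sin δ ≈ 1.102.
p = a·p₁ + b·p₂ ≈ (-0.203, 0.809, 0.552); φ = arcsin(p_z) ≈ 33.50°, λ = atan2(p_y, p_x) ≈ 104.09°.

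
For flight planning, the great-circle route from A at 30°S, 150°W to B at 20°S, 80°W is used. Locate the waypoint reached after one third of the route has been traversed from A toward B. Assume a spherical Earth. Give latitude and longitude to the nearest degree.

≈ 31°S, 125°W

Convert each endpoint to a unit vector on the sphere (x = cos φ cos λ, y = cos φ sin λ, z = sin φ).
The central angle between the endpoints is δ = arccos(p₁·p₂) ≈ 1.105 rad (63.3°).
Interpolate at f = 1/3 with slerp weights a = sin((1−f)δ)/sin δ ≈ 0.752, b = sin(fδ)/sin δ ≈ 0.403.
p = a·p₁ + b·p₂ ≈ (-0.498, -0.698, -0.514); φ = arcsin(p_z) ≈ -30.91°, λ = atan2(p_y, p_x) ≈ -125.50°.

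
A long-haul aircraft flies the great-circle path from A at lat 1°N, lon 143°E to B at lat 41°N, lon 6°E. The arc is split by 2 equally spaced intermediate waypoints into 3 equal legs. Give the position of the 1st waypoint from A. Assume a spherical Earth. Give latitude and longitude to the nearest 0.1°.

≈ lat 32.1°N, lon 114.8°E

Convert each endpoint to a unit vector on the sphere (x = cos φ cos λ, y = cos φ sin λ, z = sin φ).
The central angle between the endpoints is δ = arccos(p₁·p₂) ≈ 2.142 rad (122.7°).
Interpolate at f = 1/3 with slerp weights a = sin((1−f)δ)/sin δ ≈ 1.176, b = sin(fδ)/sin δ ≈ 0.778.
p = a·p₁ + b·p₂ ≈ (-0.355, 0.769, 0.531); φ = arcsin(p_z) ≈ 32.08°, λ = atan2(p_y, p_x) ≈ 114.79°.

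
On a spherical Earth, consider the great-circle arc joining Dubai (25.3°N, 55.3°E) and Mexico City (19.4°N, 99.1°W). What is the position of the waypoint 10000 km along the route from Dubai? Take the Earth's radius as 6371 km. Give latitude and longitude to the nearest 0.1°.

≈ 50.4°N, 69.5°W

Write both endpoints as unit vectors p₁, p₂ with components (cos φ cos λ, cos φ sin λ, sin φ).
The central angle between the endpoints is δ = arccos(p₁·p₂) ≈ 2.249 rad (128.8°). The total great-circle distance is δ·R ≈ 2.249 × 6371 ≈ 14326 km, so the target fraction is f = 10000/14326 ≈ 0.698.
Interpolate at f ≈ 0.698 with slerp weights a = sin((1−f)δ)/sin δ ≈ 0.806, b = sin(fδ)/sin δ ≈ 1.284.
p = a·p₁ + b·p₂ ≈ (0.223, -0.596, 0.771); φ = arcsin(p_z) ≈ 50.44°, λ = atan2(p_y, p_x) ≈ -69.46°.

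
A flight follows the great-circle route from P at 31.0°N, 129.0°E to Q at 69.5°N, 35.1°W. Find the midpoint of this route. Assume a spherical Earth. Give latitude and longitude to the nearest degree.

≈ 70°N, 119°E

Write both endpoints as unit vectors p₁, p₂ with components (cos φ cos λ, cos φ sin λ, sin φ).
The central angle between the endpoints is δ = arccos(p₁·p₂) ≈ 1.376 rad (78.8°).
Interpolate at f = 1/2 with slerp weights a = sin((1−f)δ)/sin δ ≈ 0.647, b = sin(fδ)/sin δ ≈ 0.647.
p = a·p₁ + b·p₂ ≈ (-0.164, 0.301, 0.940); φ = arcsin(p_z) ≈ 69.97°, λ = atan2(p_y, p_x) ≈ 118.55°.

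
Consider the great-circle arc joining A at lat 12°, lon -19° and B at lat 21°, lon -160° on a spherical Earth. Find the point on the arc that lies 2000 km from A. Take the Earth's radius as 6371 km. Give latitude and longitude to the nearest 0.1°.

≈ lat 23.2°, lon -33.8°

Write both endpoints as unit vectors p₁, p₂ with components (cos φ cos λ, cos φ sin λ, sin φ).
The central angle between the endpoints is δ = arccos(p₁·p₂) ≈ 2.259 rad (129.4°). The total great-circle distance is δ·R ≈ 2.259 × 6371 ≈ 14392 km, so the target fraction is f = 2000/14392 ≈ 0.139.
Interpolate at f ≈ 0.139 with slerp weights a = sin((1−f)δ)/sin δ ≈ 1.205, b = sin(fδ)/sin δ ≈ 0.400.
p = a·p₁ + b·p₂ ≈ (0.764, -0.511, 0.394); φ = arcsin(p_z) ≈ 23.19°, λ = atan2(p_y, p_x) ≈ -33.81°.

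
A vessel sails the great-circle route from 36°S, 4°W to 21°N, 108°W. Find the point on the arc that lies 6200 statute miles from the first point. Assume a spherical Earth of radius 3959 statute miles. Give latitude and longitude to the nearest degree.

≈ 8°N, 88°W

Write both endpoints as unit vectors p₁, p₂ with components (cos φ cos λ, cos φ sin λ, sin φ).
The central angle between the endpoints is δ = arccos(p₁·p₂) ≈ 1.975 rad (113.2°). The total great-circle distance is δ·R ≈ 1.975 × 3959 ≈ 7819 mi, so the target fraction is f = 6200/7819 ≈ 0.793.
Interpolate at f ≈ 0.793 with slerp weights a = sin((1−f)δ)/sin δ ≈ 0.433, b = sin(fδ)/sin δ ≈ 1.088.
p = a·p₁ + b·p₂ ≈ (0.035, -0.990, 0.136); φ = arcsin(p_z) ≈ 7.79°, λ = atan2(p_y, p_x) ≈ -87.96°.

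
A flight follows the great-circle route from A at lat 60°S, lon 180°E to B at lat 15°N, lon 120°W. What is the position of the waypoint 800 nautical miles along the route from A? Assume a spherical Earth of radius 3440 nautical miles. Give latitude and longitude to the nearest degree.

≈ lat 51°S, lon 162°W

Write both endpoints as unit vectors p₁, p₂ with components (cos φ cos λ, cos φ sin λ, sin φ).
The central angle between the endpoints is δ = arccos(p₁·p₂) ≈ 1.553 rad (89.0°). The total great-circle distance is δ·R ≈ 1.553 × 3440 ≈ 5344 nmi, so the target fraction is f = 800/5344 ≈ 0.150.
Interpolate at f ≈ 0.150 with slerp weights a = sin((1−f)δ)/sin δ ≈ 0.969, b = sin(fδ)/sin δ ≈ 0.231.
p = a·p₁ + b·p₂ ≈ (-0.596, -0.193, -0.780); φ = arcsin(p_z) ≈ -51.22°, λ = atan2(p_y, p_x) ≈ -162.07°.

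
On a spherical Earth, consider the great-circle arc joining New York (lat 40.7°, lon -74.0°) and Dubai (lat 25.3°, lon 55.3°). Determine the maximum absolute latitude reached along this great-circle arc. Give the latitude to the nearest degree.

≈ 58°

The great circle lies in the plane with unit normal n̂ = (p₁ × p₂)/|p₁ × p₂|.
Here n̂_z ≈ +0.537; the vertex latitude is φ_max = arccos|n̂_z| ≈ 57.5°.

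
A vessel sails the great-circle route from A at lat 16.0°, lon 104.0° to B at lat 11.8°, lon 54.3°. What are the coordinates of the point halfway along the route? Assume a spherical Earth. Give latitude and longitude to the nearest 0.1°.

Write both endpoints as unit vectors p₁, p₂ with components (cos φ cos λ, cos φ sin λ, sin φ).
The central angle between the endpoints is δ = arccos(p₁·p₂) ≈ 0.843 rad (48.3°).
Interpolate at f = 1/2 with slerp weights a = sin((1−f)δ)/sin δ ≈ 0.548, b = sin(fδ)/sin δ ≈ 0.548.
p = a·p₁ + b·p₂ ≈ (0.186, 0.947, 0.263); φ = arcsin(p_z) ≈ 15.25°, λ = atan2(p_y, p_x) ≈ 78.91°.

≈ lat 15.3°, lon 78.9°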